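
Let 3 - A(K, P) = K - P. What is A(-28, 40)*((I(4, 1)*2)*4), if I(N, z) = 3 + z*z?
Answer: 2272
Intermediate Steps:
A(K, P) = 3 + P - K (A(K, P) = 3 - (K - P) = 3 + (P - K) = 3 + P - K)
I(N, z) = 3 + z²
A(-28, 40)*((I(4, 1)*2)*4) = (3 + 40 - 1*(-28))*(((3 + 1²)*2)*4) = (3 + 40 + 28)*(((3 + 1)*2)*4) = 71*((4*2)*4) = 71*(8*4) = 71*32 = 2272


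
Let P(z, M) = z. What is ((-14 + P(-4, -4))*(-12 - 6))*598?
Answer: 193752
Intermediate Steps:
((-14 + P(-4, -4))*(-12 - 6))*598 = ((-14 - 4)*(-12 - 6))*598 = -18*(-18)*598 = 324*598 = 193752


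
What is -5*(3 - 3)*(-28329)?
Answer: 0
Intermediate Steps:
-5*(3 - 3)*(-28329) = -5*0*(-28329) = 0*(-28329) = 0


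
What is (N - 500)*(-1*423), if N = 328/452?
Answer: 23864814/113 ≈ 2.1119e+5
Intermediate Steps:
N = 82/113 (N = 328*(1/452) = 82/113 ≈ 0.72566)
(N - 500)*(-1*423) = (82/113 - 500)*(-1*423) = -56418/113*(-423) = 23864814/113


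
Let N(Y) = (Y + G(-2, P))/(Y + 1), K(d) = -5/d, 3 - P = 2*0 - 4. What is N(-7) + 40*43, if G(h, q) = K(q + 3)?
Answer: 6885/4 ≈ 1721.3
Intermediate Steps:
P = 7 (P = 3 - (2*0 - 4) = 3 - (0 - 4) = 3 - 1*(-4) = 3 + 4 = 7)
G(h, q) = -5/(3 + q) (G(h, q) = -5/(q + 3) = -5/(3 + q))
N(Y) = (-½ + Y)/(1 + Y) (N(Y) = (Y - 5/(3 + 7))/(Y + 1) = (Y - 5/10)/(1 + Y) = (Y - 5*⅒)/(1 + Y) = (Y - ½)/(1 + Y) = (-½ + Y)/(1 + Y))
N(-7) + 40*43 = (-½ - 7)/(1 - 7) + 40*43 = -15/2/(-6) + 1720 = -⅙*(-15/2) + 1720 = 5/4 + 1720 = 6885/4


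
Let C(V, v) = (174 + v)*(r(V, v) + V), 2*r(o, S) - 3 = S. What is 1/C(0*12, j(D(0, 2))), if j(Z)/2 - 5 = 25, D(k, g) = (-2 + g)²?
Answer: 1/7371 ≈ 0.00013567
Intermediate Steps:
r(o, S) = 3/2 + S/2
j(Z) = 60 (j(Z) = 10 + 2*25 = 10 + 50 = 60)
C(V, v) = (174 + v)*(3/2 + V + v/2) (C(V, v) = (174 + v)*((3/2 + v/2) + V) = (174 + v)*(3/2 + V + v/2))
1/C(0*12, j(D(0, 2))) = 1/(261 + (½)*60² + 174*(0*12) + (177/2)*60 + (0*12)*60) = 1/(261 + (½)*3600 + 174*0 + 5310 + 0*60) = 1/(261 + 1800 + 0 + 5310 + 0) = 1/7371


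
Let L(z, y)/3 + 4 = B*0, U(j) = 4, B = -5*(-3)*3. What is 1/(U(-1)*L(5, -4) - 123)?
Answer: -1/171 ≈ -0.0058480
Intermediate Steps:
B = 45 (B = 15*3 = 45)
L(z, y) = -12 (L(z, y) = -12 + 3*(45*0) = -12 + 3*0 = -12 + 0 = -12)
1/(U(-1)*L(5, -4) - 123) = 1/(4*(-12) - 123) = 1/(-48 - 123) = 1/(-171) = -1/171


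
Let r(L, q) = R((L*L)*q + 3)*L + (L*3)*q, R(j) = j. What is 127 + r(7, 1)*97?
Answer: 37472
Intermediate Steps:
r(L, q) = L*(3 + q*L**2) + 3*L*q (r(L, q) = ((L*L)*q + 3)*L + (L*3)*q = (L**2*q + 3)*L + (3*L)*q = (q*L**2 + 3)*L + 3*L*q = (3 + q*L**2)*L + 3*L*q = L*(3 + q*L**2) + 3*L*q)
127 + r(7, 1)*97 = 127 + (7*(3 + 3*1 + 1*7**2))*97 = 127 + (7*(3 + 3 + 1*49))*97 = 127 + (7*(3 + 3 + 49))*97 = 127 + (7*55)*97 = 127 + 385*97 = 127 + 37345 = 37472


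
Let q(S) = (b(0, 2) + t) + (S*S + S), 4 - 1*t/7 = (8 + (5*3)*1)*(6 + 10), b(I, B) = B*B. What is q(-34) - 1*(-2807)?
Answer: 1385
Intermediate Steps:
b(I, B) = B**2
t = -2548 (t = 28 - 7*(8 + (5*3)*1)*(6 + 10) = 28 - 7*(8 + 15*1)*16 = 28 - 7*(8 + 15)*16 = 28 - 161*16 = 28 - 7*368 = 28 - 2576 = -2548)
q(S) = -2544 + S + S**2 (q(S) = (2**2 - 2548) + (S*S + S) = (4 - 2548) + (S**2 + S) = -2544 + (S + S**2) = -2544 + S + S**2)
q(-34) - 1*(-2807) = (-2544 - 34 + (-34)**2) - 1*(-2807) = (-2544 - 34 + 1156) + 2807 = -1422 + 2807 = 1385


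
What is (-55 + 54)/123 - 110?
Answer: -13531/123 ≈ -110.01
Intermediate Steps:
(-55 + 54)/123 - 110 = -1*1/123 - 110 = -1/123 - 110 = -13531/123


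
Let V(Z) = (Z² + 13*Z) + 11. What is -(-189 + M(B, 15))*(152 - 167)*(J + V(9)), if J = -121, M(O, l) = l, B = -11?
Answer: -229680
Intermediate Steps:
V(Z) = 11 + Z² + 13*Z
-(-189 + M(B, 15))*(152 - 167)*(J + V(9)) = -(-189 + 15)*(152 - 167)*(-121 + (11 + 9² + 13*9)) = -(-174)*(-15*(-121 + (11 + 81 + 117))) = -(-174)*(-15*(-121 + 209)) = -(-174)*(-15*88) = -(-174)*(-1320) = -1*229680 = -229680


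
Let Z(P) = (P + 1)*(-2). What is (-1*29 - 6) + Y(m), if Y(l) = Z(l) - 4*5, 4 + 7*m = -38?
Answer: -45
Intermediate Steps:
m = -6 (m = -4/7 + (⅐)*(-38) = -4/7 - 38/7 = -6)
Z(P) = -2 - 2*P (Z(P) = (1 + P)*(-2) = -2 - 2*P)
Y(l) = -22 - 2*l (Y(l) = (-2 - 2*l) - 4*5 = (-2 - 2*l) - 20 = -22 - 2*l)
(-1*29 - 6) + Y(m) = (-1*29 - 6) + (-22 - 2*(-6)) = (-29 - 6) + (-22 + 12) = -35 - 10 = -45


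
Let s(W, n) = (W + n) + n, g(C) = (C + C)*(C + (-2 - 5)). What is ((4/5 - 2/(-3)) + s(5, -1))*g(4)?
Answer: -536/5 ≈ -107.20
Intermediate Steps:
g(C) = 2*C*(-7 + C) (g(C) = (2*C)*(C - 7) = (2*C)*(-7 + C) = 2*C*(-7 + C))
s(W, n) = W + 2*n
((4/5 - 2/(-3)) + s(5, -1))*g(4) = ((4/5 - 2/(-3)) + (5 + 2*(-1)))*(2*4*(-7 + 4)) = ((4*(⅕) - 2*(-⅓)) + (5 - 2))*(2*4*(-3)) = ((⅘ + ⅔) + 3)*(-24) = (22/15 + 3)*(-24) = (67/15)*(-24) = -536/5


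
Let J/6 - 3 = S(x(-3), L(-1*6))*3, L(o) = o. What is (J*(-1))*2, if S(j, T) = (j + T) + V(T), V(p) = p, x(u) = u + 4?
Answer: 360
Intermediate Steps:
x(u) = 4 + u
S(j, T) = j + 2*T (S(j, T) = (j + T) + T = (T + j) + T = j + 2*T)
J = -180 (J = 18 + 6*(((4 - 3) + 2*(-1*6))*3) = 18 + 6*((1 + 2*(-6))*3) = 18 + 6*((1 - 12)*3) = 18 + 6*(-11*3) = 18 + 6*(-33) = 18 - 198 = -180)
(J*(-1))*2 = -180*(-1)*2 = 180*2 = 360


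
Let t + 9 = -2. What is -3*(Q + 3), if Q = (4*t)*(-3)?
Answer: -405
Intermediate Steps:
t = -11 (t = -9 - 2 = -11)
Q = 132 (Q = (4*(-11))*(-3) = -44*(-3) = 132)
-3*(Q + 3) = -3*(132 + 3) = -3*135 = -405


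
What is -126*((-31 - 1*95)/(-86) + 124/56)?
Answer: -19935/43 ≈ -463.60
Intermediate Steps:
-126*((-31 - 1*95)/(-86) + 124/56) = -126*((-31 - 95)*(-1/86) + 124*(1/56)) = -126*(-126*(-1/86) + 31/14) = -126*(63/43 + 31/14) = -126*2215/602 = -19935/43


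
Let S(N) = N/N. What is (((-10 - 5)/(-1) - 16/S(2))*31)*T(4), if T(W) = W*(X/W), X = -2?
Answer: 62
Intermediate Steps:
S(N) = 1
T(W) = -2 (T(W) = W*(-2/W) = -2)
(((-10 - 5)/(-1) - 16/S(2))*31)*T(4) = (((-10 - 5)/(-1) - 16/1)*31)*(-2) = ((-15*(-1) - 16*1)*31)*(-2) = ((15 - 16)*31)*(-2) = -1*31*(-2) = -31*(-2) = 62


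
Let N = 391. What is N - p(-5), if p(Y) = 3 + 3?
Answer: 385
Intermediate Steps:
p(Y) = 6
N - p(-5) = 391 - 1*6 = 391 - 6 = 385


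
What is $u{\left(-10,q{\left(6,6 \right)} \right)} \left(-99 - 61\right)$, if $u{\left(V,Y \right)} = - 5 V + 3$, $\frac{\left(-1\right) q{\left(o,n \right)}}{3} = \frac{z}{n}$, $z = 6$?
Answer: $-8480$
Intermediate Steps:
$q{\left(o,n \right)} = - \frac{18}{n}$ ($q{\left(o,n \right)} = - 3 \frac{6}{n} = - \frac{18}{n}$)
$u{\left(V,Y \right)} = 3 - 5 V$
$u{\left(-10,q{\left(6,6 \right)} \right)} \left(-99 - 61\right) = \left(3 - -50\right) \left(-99 - 61\right) = \left(3 + 50\right) \left(-160\right) = 53 \left(-160\right) = -8480$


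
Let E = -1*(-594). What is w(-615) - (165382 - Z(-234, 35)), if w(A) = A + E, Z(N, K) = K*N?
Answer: -173593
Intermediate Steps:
E = 594
w(A) = 594 + A (w(A) = A + 594 = 594 + A)
w(-615) - (165382 - Z(-234, 35)) = (594 - 615) - (165382 - 35*(-234)) = -21 - (165382 - 1*(-8190)) = -21 - (165382 + 8190) = -21 - 1*173572 = -21 - 173572 = -173593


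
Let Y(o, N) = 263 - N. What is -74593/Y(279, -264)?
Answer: -74593/527 ≈ -141.54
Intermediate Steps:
-74593/Y(279, -264) = -74593/(263 - 1*(-264)) = -74593/(263 + 264) = -74593/527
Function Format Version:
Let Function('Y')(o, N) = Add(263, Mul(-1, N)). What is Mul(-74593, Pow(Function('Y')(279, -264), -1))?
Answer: Rational(-74593, 527) ≈ -141.54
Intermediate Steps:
Mul(-74593, Pow(Function('Y')(279, -264), -1)) = Mul(-74593, Pow(Add(263, Mul(-1, -264)), -1)) = Mul(-74593, Pow(Add(263, 264), -1)) = Mul(-74593, Pow(527, -1)) = Mul(-74593, Rational(1, 527)) = Rational(-74593, 527)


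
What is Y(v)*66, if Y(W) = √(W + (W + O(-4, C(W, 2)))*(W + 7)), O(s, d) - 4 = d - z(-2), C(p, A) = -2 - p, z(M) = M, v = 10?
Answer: 66*√78 ≈ 582.90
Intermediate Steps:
O(s, d) = 6 + d (O(s, d) = 4 + (d - 1*(-2)) = 4 + (d + 2) = 4 + (2 + d) = 6 + d)
Y(W) = √(28 + 5*W) (Y(W) = √(W + (W + (6 + (-2 - W)))*(W + 7)) = √(W + (W + (4 - W))*(7 + W)) = √(W + 4*(7 + W)) = √(W + (28 + 4*W)) = √(28 + 5*W))
Y(v)*66 = √(28 + 5*10)*66 = √(28 + 50)*66 = √78*66 = 66*√78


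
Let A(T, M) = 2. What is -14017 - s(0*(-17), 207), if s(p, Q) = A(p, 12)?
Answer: -14019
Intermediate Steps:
s(p, Q) = 2
-14017 - s(0*(-17), 207) = -14017 - 1*2 = -14017 - 2 = -14019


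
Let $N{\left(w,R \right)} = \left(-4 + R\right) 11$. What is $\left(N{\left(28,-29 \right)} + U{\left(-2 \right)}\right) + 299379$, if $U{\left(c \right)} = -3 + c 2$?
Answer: $299009$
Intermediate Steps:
$U{\left(c \right)} = -3 + 2 c$
$N{\left(w,R \right)} = -44 + 11 R$
$\left(N{\left(28,-29 \right)} + U{\left(-2 \right)}\right) + 299379 = \left(\left(-44 + 11 \left(-29\right)\right) + \left(-3 + 2 \left(-2\right)\right)\right) + 299379 = \left(\left(-44 - 319\right) - 7\right) + 299379 = \left(-363 - 7\right) + 299379 = -370 + 299379 = 299009$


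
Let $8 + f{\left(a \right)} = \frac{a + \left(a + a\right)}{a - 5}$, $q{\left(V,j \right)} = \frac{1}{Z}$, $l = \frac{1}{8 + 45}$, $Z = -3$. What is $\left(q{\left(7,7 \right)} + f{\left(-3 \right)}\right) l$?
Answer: $- \frac{173}{1272} \approx -0.13601$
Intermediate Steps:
$l = \frac{1}{53} \approx 0.018868$
$q{\left(V,j \right)} = - \frac{1}{3}$ ($q{\left(V,j \right)} = \frac{1}{-3} = - \frac{1}{3}$)
$f{\left(a \right)} = -8 + \frac{3 a}{-5 + a}$ ($f{\left(a \right)} = -8 + \frac{a + \left(a + a\right)}{a - 5} = -8 + \frac{a + 2 a}{-5 + a} = -8 + \frac{3 a}{-5 + a}$)
$\left(q{\left(7,7 \right)} + f{\left(-3 \right)}\right) l = \left(- \frac{1}{3} + \frac{5 \left(8 - -3\right)}{-5 - 3}\right) \frac{1}{53} = \left(- \frac{1}{3} + \frac{5 \left(8 + 3\right)}{-8}\right) \frac{1}{53} = \left(- \frac{1}{3} + 5 \left(- \frac{1}{8}\right) 11\right) \frac{1}{53} = \left(- \frac{1}{3} - \frac{55}{8}\right) \frac{1}{53} = \left(- \frac{173}{24}\right) \frac{1}{53} = - \frac{173}{1272}$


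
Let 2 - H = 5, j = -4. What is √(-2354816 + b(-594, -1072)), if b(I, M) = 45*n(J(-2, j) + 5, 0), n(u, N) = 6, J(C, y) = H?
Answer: I*√2354546 ≈ 1534.5*I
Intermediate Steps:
H = -3 (H = 2 - 1*5 = 2 - 5 = -3)
J(C, y) = -3
b(I, M) = 270 (b(I, M) = 45*6 = 270)
√(-2354816 + b(-594, -1072)) = √(-2354816 + 270) = √(-2354546) = I*√2354546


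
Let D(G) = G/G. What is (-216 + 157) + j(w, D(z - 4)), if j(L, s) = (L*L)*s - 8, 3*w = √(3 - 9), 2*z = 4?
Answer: -203/3 ≈ -67.667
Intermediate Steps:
z = 2 (z = (½)*4 = 2)
w = I*√6/3 (w = √(3 - 9)/3 = √(-6)/3 = (I*√6)/3 = I*√6/3 ≈ 0.8165*I)
D(G) = 1
j(L, s) = -8 + s*L² (j(L, s) = L²*s - 8 = s*L² - 8 = -8 + s*L²)
(-216 + 157) + j(w, D(z - 4)) = (-216 + 157) + (-8 + 1*(I*√6/3)²) = -59 + (-8 + 1*(-⅔)) = -59 + (-8 - ⅔) = -59 - 26/3 = -203/3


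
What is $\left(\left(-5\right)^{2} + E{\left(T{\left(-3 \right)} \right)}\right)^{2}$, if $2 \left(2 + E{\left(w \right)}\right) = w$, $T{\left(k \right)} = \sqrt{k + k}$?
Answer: $\frac{\left(46 + i \sqrt{6}\right)^{2}}{4} \approx 527.5 + 56.338 i$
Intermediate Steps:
$T{\left(k \right)} = \sqrt{2} \sqrt{k}$ ($T{\left(k \right)} = \sqrt{2 k} = \sqrt{2} \sqrt{k}$)
$E{\left(w \right)} = -2 + \frac{w}{2}$
$\left(\left(-5\right)^{2} + E{\left(T{\left(-3 \right)} \right)}\right)^{2} = \left(\left(-5\right)^{2} - \left(2 - \frac{\sqrt{2} \sqrt{-3}}{2}\right)\right)^{2} = \left(25 - \left(2 - \frac{\sqrt{2} i \sqrt{3}}{2}\right)\right)^{2} = \left(25 - \left(2 - \frac{i \sqrt{6}}{2}\right)\right)^{2} = \left(23 + \frac{i \sqrt{6}}{2}\right)^{2}$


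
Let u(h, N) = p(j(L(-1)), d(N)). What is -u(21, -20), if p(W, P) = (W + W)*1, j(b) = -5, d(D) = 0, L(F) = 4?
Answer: 10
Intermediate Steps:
p(W, P) = 2*W (p(W, P) = (2*W)*1 = 2*W)
u(h, N) = -10 (u(h, N) = 2*(-5) = -10)
-u(21, -20) = -1*(-10) = 10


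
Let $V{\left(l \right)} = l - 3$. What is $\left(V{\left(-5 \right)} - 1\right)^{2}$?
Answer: $81$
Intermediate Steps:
$V{\left(l \right)} = -3 + l$
$\left(V{\left(-5 \right)} - 1\right)^{2} = \left(\left(-3 - 5\right) - 1\right)^{2} = \left(-8 - 1\right)^{2} = \left(-9\right)^{2} = 81$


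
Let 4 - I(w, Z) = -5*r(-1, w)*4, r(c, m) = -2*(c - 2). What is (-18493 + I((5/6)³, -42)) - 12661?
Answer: -31030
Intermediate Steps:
r(c, m) = 4 - 2*c (r(c, m) = -2*(-2 + c) = 4 - 2*c)
I(w, Z) = 124 (I(w, Z) = 4 - (-5*(4 - 2*(-1)))*4 = 4 - (-5*(4 + 2))*4 = 4 - (-5*6)*4 = 4 - (-30)*4 = 4 - 1*(-120) = 4 + 120 = 124)
(-18493 + I((5/6)³, -42)) - 12661 = (-18493 + 124) - 12661 = -18369 - 12661 = -31030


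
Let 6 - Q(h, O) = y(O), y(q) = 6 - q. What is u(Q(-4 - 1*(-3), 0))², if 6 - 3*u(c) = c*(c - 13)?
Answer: 4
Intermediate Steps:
Q(h, O) = O (Q(h, O) = 6 - (6 - O) = 6 + (-6 + O) = O)
u(c) = 2 - c*(-13 + c)/3 (u(c) = 2 - c*(c - 13)/3 = 2 - c*(-13 + c)/3)
u(Q(-4 - 1*(-3), 0))² = (2 - ⅓*0² + (13/3)*0)² = (2 - ⅓*0 + 0)² = (2 + 0 + 0)² = 2² = 4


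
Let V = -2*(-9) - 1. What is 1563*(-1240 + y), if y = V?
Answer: -1911549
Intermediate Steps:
V = 17 (V = 18 - 1 = 17)
y = 17
1563*(-1240 + y) = 1563*(-1240 + 17) = 1563*(-1223) = -1911549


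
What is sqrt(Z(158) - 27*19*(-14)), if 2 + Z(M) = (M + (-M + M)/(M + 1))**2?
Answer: 28*sqrt(41) ≈ 179.29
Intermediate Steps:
Z(M) = -2 + M**2 (Z(M) = -2 + (M + (-M + M)/(M + 1))**2 = -2 + (M + 0/(1 + M))**2 = -2 + (M + 0)**2 = -2 + M**2)
sqrt(Z(158) - 27*19*(-14)) = sqrt((-2 + 158**2) - 27*19*(-14)) = sqrt((-2 + 24964) - 513*(-14)) = sqrt(24962 + 7182) = sqrt(32144) = 28*sqrt(41)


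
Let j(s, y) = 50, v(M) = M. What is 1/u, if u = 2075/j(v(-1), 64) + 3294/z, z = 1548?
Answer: 43/1876 ≈ 0.022921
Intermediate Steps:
u = 1876/43 (u = 2075/50 + 3294/1548 = 2075*(1/50) + 3294*(1/1548) = 83/2 + 183/86 = 1876/43 ≈ 43.628)
1/u = 1/(1876/43) = 43/1876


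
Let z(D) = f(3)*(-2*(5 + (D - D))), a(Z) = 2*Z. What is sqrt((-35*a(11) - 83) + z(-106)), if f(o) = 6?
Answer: I*sqrt(913) ≈ 30.216*I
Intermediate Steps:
z(D) = -60 (z(D) = 6*(-2*(5 + (D - D))) = 6*(-2*(5 + 0)) = 6*(-2*5) = 6*(-10) = -60)
sqrt((-35*a(11) - 83) + z(-106)) = sqrt((-70*11 - 83) - 60) = sqrt((-35*22 - 83) - 60) = sqrt((-770 - 83) - 60) = sqrt(-853 - 60) = sqrt(-913) = I*sqrt(913)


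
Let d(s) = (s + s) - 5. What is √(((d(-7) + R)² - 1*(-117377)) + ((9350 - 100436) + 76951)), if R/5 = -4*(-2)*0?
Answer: √103603 ≈ 321.87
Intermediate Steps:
R = 0 (R = 5*(-4*(-2)*0) = 5*(8*0) = 5*0 = 0)
d(s) = -5 + 2*s (d(s) = 2*s - 5 = -5 + 2*s)
√(((d(-7) + R)² - 1*(-117377)) + ((9350 - 100436) + 76951)) = √((((-5 + 2*(-7)) + 0)² - 1*(-117377)) + ((9350 - 100436) + 76951)) = √((((-5 - 14) + 0)² + 117377) + (-91086 + 76951)) = √(((-19 + 0)² + 117377) - 14135) = √(((-19)² + 117377) - 14135) = √((361 + 117377) - 14135) = √(117738 - 14135) = √103603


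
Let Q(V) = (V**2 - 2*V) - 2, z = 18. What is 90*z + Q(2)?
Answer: 1618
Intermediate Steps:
Q(V) = -2 + V**2 - 2*V
90*z + Q(2) = 90*18 + (-2 + 2**2 - 2*2) = 1620 + (-2 + 4 - 4) = 1620 - 2 = 1618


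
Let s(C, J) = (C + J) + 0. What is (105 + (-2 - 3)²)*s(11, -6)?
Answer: 650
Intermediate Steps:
s(C, J) = C + J
(105 + (-2 - 3)²)*s(11, -6) = (105 + (-2 - 3)²)*(11 - 6) = (105 + (-5)²)*5 = (105 + 25)*5 = 130*5 = 650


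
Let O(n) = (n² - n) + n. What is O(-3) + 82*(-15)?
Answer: -1221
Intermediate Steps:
O(n) = n²
O(-3) + 82*(-15) = (-3)² + 82*(-15) = 9 - 1230 = -1221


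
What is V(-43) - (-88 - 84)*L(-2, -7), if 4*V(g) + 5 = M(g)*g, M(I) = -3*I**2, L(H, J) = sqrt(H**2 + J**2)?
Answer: 59629 + 172*sqrt(53) ≈ 60881.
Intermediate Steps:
V(g) = -5/4 - 3*g**3/4 (V(g) = -5/4 + ((-3*g**2)*g)/4 = -5/4 + (-3*g**3)/4 = -5/4 - 3*g**3/4)
V(-43) - (-88 - 84)*L(-2, -7) = (-5/4 - 3/4*(-43)**3) - (-88 - 84)*sqrt((-2)**2 + (-7)**2) = (-5/4 - 3/4*(-79507)) - (-172)*sqrt(4 + 49) = (-5/4 + 238521/4) - (-172)*sqrt(53) = 59629 + 172*sqrt(53)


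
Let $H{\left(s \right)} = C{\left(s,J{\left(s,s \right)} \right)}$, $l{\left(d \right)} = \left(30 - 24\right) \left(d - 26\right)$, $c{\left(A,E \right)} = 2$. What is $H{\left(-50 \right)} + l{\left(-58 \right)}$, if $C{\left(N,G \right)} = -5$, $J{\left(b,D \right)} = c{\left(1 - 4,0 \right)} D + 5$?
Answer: $-509$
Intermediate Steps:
$J{\left(b,D \right)} = 5 + 2 D$ ($J{\left(b,D \right)} = 2 D + 5 = 5 + 2 D$)
$l{\left(d \right)} = -156 + 6 d$ ($l{\left(d \right)} = 6 \left(-26 + d\right) = -156 + 6 d$)
$H{\left(s \right)} = -5$
$H{\left(-50 \right)} + l{\left(-58 \right)} = -5 + \left(-156 + 6 \left(-58\right)\right) = -5 - 504 = -509$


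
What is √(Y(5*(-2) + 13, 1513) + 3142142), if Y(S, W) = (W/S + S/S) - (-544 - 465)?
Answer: √28292907/3 ≈ 1773.0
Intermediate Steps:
Y(S, W) = 1010 + W/S (Y(S, W) = (W/S + 1) - 1*(-1009) = (1 + W/S) + 1009 = 1010 + W/S)
√(Y(5*(-2) + 13, 1513) + 3142142) = √((1010 + 1513/(5*(-2) + 13)) + 3142142) = √((1010 + 1513/(-10 + 13)) + 3142142) = √((1010 + 1513/3) + 3142142) = √(4543/3 + 3142142) = √(9430969/3) = √28292907/3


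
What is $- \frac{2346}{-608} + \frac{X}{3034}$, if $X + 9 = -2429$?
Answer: $\frac{1408865}{461168} \approx 3.055$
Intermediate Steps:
$X = -2438$ ($X = -9 - 2429 = -2438$)
$- \frac{2346}{-608} + \frac{X}{3034} = - \frac{2346}{-608} - \frac{2438}{3034} = \left(-2346\right) \left(- \frac{1}{608}\right) - \frac{1219}{1517} = \frac{1173}{304} - \frac{1219}{1517} = \frac{1408865}{461168}$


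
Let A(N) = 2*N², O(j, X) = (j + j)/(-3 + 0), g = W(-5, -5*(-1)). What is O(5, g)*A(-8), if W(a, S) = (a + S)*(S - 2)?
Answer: -1280/3 ≈ -426.67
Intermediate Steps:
W(a, S) = (-2 + S)*(S + a) (W(a, S) = (S + a)*(-2 + S) = (-2 + S)*(S + a))
g = 0 (g = (-5*(-1))² - (-10)*(-1) - 2*(-5) - 5*(-1)*(-5) = 5² - 2*5 + 10 + 5*(-5) = 25 - 10 + 10 - 25 = 0)
O(j, X) = -2*j/3 (O(j, X) = (2*j)/(-3) = (2*j)*(-⅓) = -2*j/3)
O(5, g)*A(-8) = (-⅔*5)*(2*(-8)²) = -20*64/3 = -10/3*128 = -1280/3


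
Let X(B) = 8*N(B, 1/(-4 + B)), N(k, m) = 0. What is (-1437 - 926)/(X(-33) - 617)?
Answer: 2363/617 ≈ 3.8298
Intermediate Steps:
X(B) = 0 (X(B) = 8*0 = 0)
(-1437 - 926)/(X(-33) - 617) = (-1437 - 926)/(0 - 617) = -2363/(-617) = -2363*(-1/617) = 2363/617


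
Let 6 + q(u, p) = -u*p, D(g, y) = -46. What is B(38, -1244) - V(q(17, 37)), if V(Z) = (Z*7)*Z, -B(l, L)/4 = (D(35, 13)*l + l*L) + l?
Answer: -2626647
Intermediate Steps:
q(u, p) = -6 - p*u (q(u, p) = -6 - u*p = -6 - p*u)
B(l, L) = 180*l - 4*L*l (B(l, L) = -4*((-46*l + l*L) + l) = -4*((-46*l + L*l) + l) = -4*(-45*l + L*l) = 180*l - 4*L*l)
V(Z) = 7*Z**2 (V(Z) = (7*Z)*Z = 7*Z**2)
B(38, -1244) - V(q(17, 37)) = 4*38*(45 - 1*(-1244)) - 7*(-6 - 1*37*17)**2 = 4*38*(45 + 1244) - 7*(-6 - 629)**2 = 4*38*1289 - 7*(-635)**2 = 195928 - 7*403225 = 195928 - 1*2822575 = 195928 - 2822575 = -2626647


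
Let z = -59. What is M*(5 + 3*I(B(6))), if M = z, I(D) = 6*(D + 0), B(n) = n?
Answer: -6667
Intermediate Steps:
I(D) = 6*D
M = -59
M*(5 + 3*I(B(6))) = -59*(5 + 3*(6*6)) = -59*(5 + 3*36) = -59*(5 + 108) = -59*113 = -6667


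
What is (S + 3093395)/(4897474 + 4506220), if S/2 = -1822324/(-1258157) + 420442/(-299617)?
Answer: 1166102378911444283/3544865632712960086 ≈ 0.32896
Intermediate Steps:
S = 34034409028/376965225869 (S = 2*(-1822324/(-1258157) + 420442/(-299617)) = 2*(-1822324*(-1/1258157) + 420442*(-1/299617)) = 2*(1822324/1258157 - 420442/299617) = 2*(17017204514/376965225869) = 34034409028/376965225869 ≈ 0.090285)
(S + 3093395)/(4897474 + 4506220) = (34034409028/376965225869 + 3093395)/(4897474 + 4506220) = (1166102378911444283/376965225869)/9403694 = (1166102378911444283/376965225869)*(1/9403694) = 1166102378911444283/3544865632712960086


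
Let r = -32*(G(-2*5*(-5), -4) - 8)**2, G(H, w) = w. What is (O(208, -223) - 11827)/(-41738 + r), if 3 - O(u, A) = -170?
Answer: 5827/23173 ≈ 0.25146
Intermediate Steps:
O(u, A) = 173 (O(u, A) = 3 - 1*(-170) = 3 + 170 = 173)
r = -4608 (r = -32*(-4 - 8)**2 = -32*(-12)**2 = -32*144 = -4608)
(O(208, -223) - 11827)/(-41738 + r) = (173 - 11827)/(-41738 - 4608) = -11654/(-46346) = -11654*(-1/46346) = 5827/23173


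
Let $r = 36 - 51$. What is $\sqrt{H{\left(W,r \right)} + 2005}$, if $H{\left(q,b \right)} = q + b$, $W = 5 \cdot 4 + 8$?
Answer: $\sqrt{2018} \approx 44.922$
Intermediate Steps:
$W = 28$ ($W = 20 + 8 = 28$)
$r = -15$
$H{\left(q,b \right)} = b + q$
$\sqrt{H{\left(W,r \right)} + 2005} = \sqrt{\left(-15 + 28\right) + 2005} = \sqrt{13 + 2005} = \sqrt{2018}$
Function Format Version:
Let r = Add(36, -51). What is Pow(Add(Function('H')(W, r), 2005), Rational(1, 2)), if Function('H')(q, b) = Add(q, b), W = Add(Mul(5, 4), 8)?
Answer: Pow(2018, Rational(1, 2)) ≈ 44.922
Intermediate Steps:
W = 28 (W = Add(20, 8) = 28)
r = -15
Function('H')(q, b) = Add(b, q)
Pow(Add(Function('H')(W, r), 2005), Rational(1, 2)) = Pow(Add(Add(-15, 28), 2005), Rational(1, 2)) = Pow(Add(13, 2005), Rational(1, 2)) = Pow(2018, Rational(1, 2))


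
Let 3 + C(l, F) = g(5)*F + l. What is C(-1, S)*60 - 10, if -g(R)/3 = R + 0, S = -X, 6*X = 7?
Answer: 800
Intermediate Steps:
X = 7/6 (X = (⅙)*7 = 7/6 ≈ 1.1667)
S = -7/6 (S = -1*7/6 = -7/6 ≈ -1.1667)
g(R) = -3*R (g(R) = -3*(R + 0) = -3*R)
C(l, F) = -3 + l - 15*F (C(l, F) = -3 + ((-3*5)*F + l) = -3 + (-15*F + l) = -3 + (l - 15*F) = -3 + l - 15*F)
C(-1, S)*60 - 10 = (-3 - 1 - 15*(-7/6))*60 - 10 = (-3 - 1 + 35/2)*60 - 10 = (27/2)*60 - 10 = 810 - 10 = 800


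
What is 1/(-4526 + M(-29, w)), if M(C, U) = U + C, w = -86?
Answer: -1/4641 ≈ -0.00021547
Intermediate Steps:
M(C, U) = C + U
1/(-4526 + M(-29, w)) = 1/(-4526 + (-29 - 86)) = 1/(-4526 - 115) = 1/(-4641) = -1/4641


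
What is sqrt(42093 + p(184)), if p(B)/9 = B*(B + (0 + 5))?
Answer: 3*sqrt(39453) ≈ 595.88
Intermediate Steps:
p(B) = 9*B*(5 + B) (p(B) = 9*(B*(B + (0 + 5))) = 9*(B*(B + 5)) = 9*(B*(5 + B)) = 9*B*(5 + B))
sqrt(42093 + p(184)) = sqrt(42093 + 9*184*(5 + 184)) = sqrt(42093 + 9*184*189) = sqrt(42093 + 312984) = sqrt(355077) = 3*sqrt(39453)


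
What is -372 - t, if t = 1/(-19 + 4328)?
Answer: -1602949/4309 ≈ -372.00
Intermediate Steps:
t = 1/4309 ≈ 0.00023207
-372 - t = -372 - 1*1/4309 = -372 - 1/4309 = -1602949/4309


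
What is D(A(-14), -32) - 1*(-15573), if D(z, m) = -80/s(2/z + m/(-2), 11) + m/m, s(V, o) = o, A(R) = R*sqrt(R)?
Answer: 171234/11 ≈ 15567.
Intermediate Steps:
A(R) = R**(3/2)
D(z, m) = -69/11 (D(z, m) = -80/11 + m/m = -80*1/11 + 1 = -80/11 + 1 = -69/11)
D(A(-14), -32) - 1*(-15573) = -69/11 - 1*(-15573) = -69/11 + 15573 = 171234/11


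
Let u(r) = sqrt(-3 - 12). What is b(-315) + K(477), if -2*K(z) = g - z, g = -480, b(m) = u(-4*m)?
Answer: 957/2 + I*sqrt(15) ≈ 478.5 + 3.873*I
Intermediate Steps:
u(r) = I*sqrt(15) (u(r) = sqrt(-15) = I*sqrt(15))
b(m) = I*sqrt(15)
K(z) = 240 + z/2 (K(z) = -(-480 - z)/2 = 240 + z/2)
b(-315) + K(477) = I*sqrt(15) + (240 + (1/2)*477) = I*sqrt(15) + (240 + 477/2) = I*sqrt(15) + 957/2 = 957/2 + I*sqrt(15)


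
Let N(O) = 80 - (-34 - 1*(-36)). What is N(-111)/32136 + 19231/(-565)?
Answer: -7922607/232780 ≈ -34.035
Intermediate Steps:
N(O) = 78 (N(O) = 80 - (-34 + 36) = 80 - 1*2 = 80 - 2 = 78)
N(-111)/32136 + 19231/(-565) = 78/32136 + 19231/(-565) = 78*(1/32136) + 19231*(-1/565) = 1/412 - 19231/565 = -7922607/232780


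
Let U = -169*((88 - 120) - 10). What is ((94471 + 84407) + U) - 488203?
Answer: -302227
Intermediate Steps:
U = 7098 (U = -169*(-32 - 10) = -169*(-42) = 7098)
((94471 + 84407) + U) - 488203 = ((94471 + 84407) + 7098) - 488203 = (178878 + 7098) - 488203 = 185976 - 488203 = -302227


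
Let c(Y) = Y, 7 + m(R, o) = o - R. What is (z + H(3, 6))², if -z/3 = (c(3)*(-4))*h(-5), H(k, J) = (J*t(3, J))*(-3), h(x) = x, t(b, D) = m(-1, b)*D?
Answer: 20736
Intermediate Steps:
m(R, o) = -7 + o - R (m(R, o) = -7 + (o - R) = -7 + o - R)
t(b, D) = D*(-6 + b) (t(b, D) = (-7 + b - 1*(-1))*D = (-7 + b + 1)*D = (-6 + b)*D = D*(-6 + b))
H(k, J) = 9*J² (H(k, J) = (J*(J*(-6 + 3)))*(-3) = (J*(J*(-3)))*(-3) = (J*(-3*J))*(-3) = -3*J²*(-3) = 9*J²)
z = -180 (z = -3*3*(-4)*(-5) = -(-36)*(-5) = -3*60 = -180)
(z + H(3, 6))² = (-180 + 9*6²)² = (-180 + 9*36)² = (-180 + 324)² = 144² = 20736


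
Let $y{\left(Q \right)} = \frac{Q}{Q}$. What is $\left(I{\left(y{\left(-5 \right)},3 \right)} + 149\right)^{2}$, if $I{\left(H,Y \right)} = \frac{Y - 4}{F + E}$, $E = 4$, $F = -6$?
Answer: $\frac{89401}{4} \approx 22350.0$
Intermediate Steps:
$y{\left(Q \right)} = 1$
$I{\left(H,Y \right)} = 2 - \frac{Y}{2}$ ($I{\left(H,Y \right)} = \frac{Y - 4}{-6 + 4} = \frac{-4 + Y}{-2} = \left(-4 + Y\right) \left(- \frac{1}{2}\right) = 2 - \frac{Y}{2}$)
$\left(I{\left(y{\left(-5 \right)},3 \right)} + 149\right)^{2} = \left(\left(2 - \frac{3}{2}\right) + 149\right)^{2} = \left(\frac{1}{2} + 149\right)^{2} = \left(\frac{299}{2}\right)^{2} = \frac{89401}{4}$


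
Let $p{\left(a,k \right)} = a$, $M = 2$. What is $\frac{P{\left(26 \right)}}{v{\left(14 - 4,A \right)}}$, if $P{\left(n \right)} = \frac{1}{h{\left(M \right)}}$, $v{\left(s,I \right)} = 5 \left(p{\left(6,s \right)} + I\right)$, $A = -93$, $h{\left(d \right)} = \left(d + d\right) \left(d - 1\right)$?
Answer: $- \frac{1}{1740} \approx -0.00057471$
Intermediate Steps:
$h{\left(d \right)} = 2 d \left(-1 + d\right)$
$v{\left(s,I \right)} = 30 + 5 I$ ($v{\left(s,I \right)} = 5 \left(6 + I\right) = 30 + 5 I$)
$P{\left(n \right)} = \frac{1}{4}$ ($P{\left(n \right)} = \frac{1}{2 \cdot 2 \left(-1 + 2\right)} = \frac{1}{2 \cdot 2 \cdot 1} = \frac{1}{4}$)
$\frac{P{\left(26 \right)}}{v{\left(14 - 4,A \right)}} = \frac{1}{4 \left(30 + 5 \left(-93\right)\right)} = \frac{1}{4 \left(30 - 465\right)} = \frac{1}{4 \left(-435\right)} = \frac{1}{4} \left(- \frac{1}{435}\right) = - \frac{1}{1740}$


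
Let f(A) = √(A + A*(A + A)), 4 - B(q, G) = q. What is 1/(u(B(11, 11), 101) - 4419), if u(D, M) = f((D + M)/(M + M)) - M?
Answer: -9221704/41682100247 - 101*√9165/208410501235 ≈ -0.00022129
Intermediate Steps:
B(q, G) = 4 - q
f(A) = √(A + 2*A²) (f(A) = √(A + A*(2*A)) = √(A + 2*A²))
u(D, M) = -M + √2*√((1 + (D + M)/M)*(D + M)/M)/2 (u(D, M) = √(((D + M)/(M + M))*(1 + 2*((D + M)/(M + M)))) - M = √(((D + M)/((2*M)))*(1 + 2*((D + M)/((2*M))))) - M = √(((D + M)*(1/(2*M)))*(1 + 2*((D + M)*(1/(2*M))))) - M = √(((D + M)/(2*M))*(1 + 2*((D + M)/(2*M)))) - M = √(((D + M)/(2*M))*(1 + (D + M)/M)) - M = √((1 + (D + M)/M)*(D + M)/(2*M)) - M = √2*√((1 + (D + M)/M)*(D + M)/M)/2 - M = -M + √2*√((1 + (D + M)/M)*(D + M)/M)/2)
1/(u(B(11, 11), 101) - 4419) = 1/((-1*101 + √2*√(((4 - 1*11) + 101)*((4 - 1*11) + 2*101)/101²)/2) - 4419) = 1/((-101 + √2*√(((4 - 11) + 101)*((4 - 11) + 202)/10201)/2) - 4419) = 1/((-101 + √2*√((-7 + 101)*(-7 + 202)/10201)/2) - 4419) = 1/((-101 + √2*√((1/10201)*94*195)/2) - 4419) = 1/((-101 + √2*√(18330/10201)/2) - 4419) = 1/((-101 + √2*(√18330/101)/2) - 4419) = 1/((-101 + √9165/101) - 4419) = 1/(-4520 + √9165/101)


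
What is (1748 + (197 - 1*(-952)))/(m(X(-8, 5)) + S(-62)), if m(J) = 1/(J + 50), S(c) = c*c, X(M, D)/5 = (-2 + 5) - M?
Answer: 304185/403621 ≈ 0.75364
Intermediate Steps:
X(M, D) = 15 - 5*M (X(M, D) = 5*((-2 + 5) - M) = 5*(3 - M) = 15 - 5*M)
S(c) = c²
m(J) = 1/(50 + J)
(1748 + (197 - 1*(-952)))/(m(X(-8, 5)) + S(-62)) = (1748 + (197 - 1*(-952)))/(1/(50 + (15 - 5*(-8))) + (-62)²) = (1748 + (197 + 952))/(1/(50 + (15 + 40)) + 3844) = (1748 + 1149)/(1/(50 + 55) + 3844) = 2897/(1/105 + 3844) = 2897/(403621/105) = 2897*(105/403621) = 304185/403621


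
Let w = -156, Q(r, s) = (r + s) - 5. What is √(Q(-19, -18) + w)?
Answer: 3*I*√22 ≈ 14.071*I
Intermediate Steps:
Q(r, s) = -5 + r + s
√(Q(-19, -18) + w) = √((-5 - 19 - 18) - 156) = √(-42 - 156) = √(-198) = 3*I*√22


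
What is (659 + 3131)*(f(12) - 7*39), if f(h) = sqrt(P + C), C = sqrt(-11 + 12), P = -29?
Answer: -1034670 + 7580*I*sqrt(7) ≈ -1.0347e+6 + 20055.0*I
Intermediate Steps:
C = 1 (C = sqrt(1) = 1)
f(h) = 2*I*sqrt(7) (f(h) = sqrt(-29 + 1) = sqrt(-28) = 2*I*sqrt(7))
(659 + 3131)*(f(12) - 7*39) = (659 + 3131)*(2*I*sqrt(7) - 7*39) = 3790*(2*I*sqrt(7) - 273) = 3790*(-273 + 2*I*sqrt(7)) = -1034670 + 7580*I*sqrt(7)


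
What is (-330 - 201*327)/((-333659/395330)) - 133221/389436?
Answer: 199408028676971/2547820124 ≈ 78266.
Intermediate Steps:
(-330 - 201*327)/((-333659/395330)) - 133221/389436 = (-330 - 65727)/((-333659*1/395330)) - 133221*1/389436 = -66057/(-333659/395330) - 44407/129812 = -66057*(-395330/333659) - 44407/129812 = 26114313810/333659 - 44407/129812 = 199408028676971/2547820124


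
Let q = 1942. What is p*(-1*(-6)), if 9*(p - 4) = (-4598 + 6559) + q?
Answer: 2626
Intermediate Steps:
p = 1313/3 (p = 4 + ((-4598 + 6559) + 1942)/9 = 4 + (1961 + 1942)/9 = 4 + (1/9)*3903 = 4 + 1301/3 = 1313/3 ≈ 437.67)
p*(-1*(-6)) = 1313*(-1*(-6))/3 = (1313/3)*6 = 2626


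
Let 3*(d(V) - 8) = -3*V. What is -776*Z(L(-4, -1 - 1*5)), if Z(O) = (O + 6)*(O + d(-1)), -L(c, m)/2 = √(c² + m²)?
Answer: -203312 + 46560*√13 ≈ -35438.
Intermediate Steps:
L(c, m) = -2*√(c² + m²)
d(V) = 8 - V (d(V) = 8 + (-3*V)/3 = 8 - V)
Z(O) = (6 + O)*(9 + O) (Z(O) = (O + 6)*(O + (8 - 1*(-1))) = (6 + O)*(O + (8 + 1)) = (6 + O)*(O + 9) = (6 + O)*(9 + O))
-776*Z(L(-4, -1 - 1*5)) = -776*(54 + (-2*√((-4)² + (-1 - 1*5)²))² + 15*(-2*√((-4)² + (-1 - 1*5)²))) = -776*(54 + (-2*√(16 + (-1 - 5)²))² + 15*(-2*√(16 + (-1 - 5)²))) = -776*(54 + (-2*√(16 + (-6)²))² + 15*(-2*√(16 + (-6)²))) = -776*(54 + (-2*√(16 + 36))² + 15*(-2*√(16 + 36))) = -776*(54 + (-4*√13)² + 15*(-4*√13)) = -776*(54 + 208 - 60*√13) = -776*(262 - 60*√13) = -203312 + 46560*√13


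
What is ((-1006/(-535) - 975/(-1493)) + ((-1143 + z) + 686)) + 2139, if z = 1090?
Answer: 2216172443/798755 ≈ 2774.5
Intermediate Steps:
((-1006/(-535) - 975/(-1493)) + ((-1143 + z) + 686)) + 2139 = ((-1006/(-535) - 975/(-1493)) + ((-1143 + 1090) + 686)) + 2139 = ((-1006*(-1/535) - 975*(-1/1493)) + (-53 + 686)) + 2139 = ((1006/535 + 975/1493) + 633) + 2139 = (2023583/798755 + 633) + 2139 = 507635498/798755 + 2139 = 2216172443/798755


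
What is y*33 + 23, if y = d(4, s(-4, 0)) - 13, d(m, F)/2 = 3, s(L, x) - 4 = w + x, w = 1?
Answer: -208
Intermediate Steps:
s(L, x) = 5 + x (s(L, x) = 4 + (1 + x) = 5 + x)
d(m, F) = 6 (d(m, F) = 2*3 = 6)
y = -7 (y = 6 - 13 = -7)
y*33 + 23 = -7*33 + 23 = -231 + 23 = -208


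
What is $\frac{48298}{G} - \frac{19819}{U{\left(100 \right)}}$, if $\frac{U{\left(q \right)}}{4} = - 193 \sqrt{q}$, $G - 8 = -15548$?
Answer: $- \frac{648733}{1199688} \approx -0.54075$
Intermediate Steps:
$G = -15540$ ($G = 8 - 15548 = -15540$)
$U{\left(q \right)} = - 772 \sqrt{q}$ ($U{\left(q \right)} = 4 \left(- 193 \sqrt{q}\right) = - 772 \sqrt{q}$)
$\frac{48298}{G} - \frac{19819}{U{\left(100 \right)}} = \frac{48298}{-15540} - \frac{19819}{\left(-772\right) \sqrt{100}} = 48298 \left(- \frac{1}{15540}\right) - \frac{19819}{\left(-772\right) 10} = - \frac{24149}{7770} - \frac{19819}{-7720} = - \frac{24149}{7770} - - \frac{19819}{7720} = - \frac{24149}{7770} + \frac{19819}{7720} = - \frac{648733}{1199688}$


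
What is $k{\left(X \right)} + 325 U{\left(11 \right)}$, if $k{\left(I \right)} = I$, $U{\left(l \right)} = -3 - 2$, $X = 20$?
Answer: $-1605$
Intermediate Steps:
$U{\left(l \right)} = -5$
$k{\left(X \right)} + 325 U{\left(11 \right)} = 20 + 325 \left(-5\right) = 20 - 1625 = -1605$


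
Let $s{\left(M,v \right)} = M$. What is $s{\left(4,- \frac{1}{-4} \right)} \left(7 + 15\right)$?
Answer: $88$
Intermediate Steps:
$s{\left(4,- \frac{1}{-4} \right)} \left(7 + 15\right) = 4 \left(7 + 15\right) = 4 \cdot 22 = 88$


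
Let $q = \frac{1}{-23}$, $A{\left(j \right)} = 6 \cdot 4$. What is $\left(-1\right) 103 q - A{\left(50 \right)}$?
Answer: $- \frac{449}{23} \approx -19.522$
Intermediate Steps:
$A{\left(j \right)} = 24$
$q = - \frac{1}{23} \approx -0.043478$
$\left(-1\right) 103 q - A{\left(50 \right)} = \left(-1\right) 103 \left(- \frac{1}{23}\right) - 24 = \left(-103\right) \left(- \frac{1}{23}\right) - 24 = \frac{103}{23} - 24 = - \frac{449}{23}$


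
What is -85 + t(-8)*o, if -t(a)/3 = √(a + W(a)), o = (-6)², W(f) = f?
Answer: -85 - 432*I ≈ -85.0 - 432.0*I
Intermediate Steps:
o = 36
t(a) = -3*√2*√a (t(a) = -3*√(a + a) = -3*√2*√a)
-85 + t(-8)*o = -85 - 3*√2*√(-8)*36 = -85 - 3*√2*2*I*√2*36 = -85 - 12*I*36 = -85 - 432*I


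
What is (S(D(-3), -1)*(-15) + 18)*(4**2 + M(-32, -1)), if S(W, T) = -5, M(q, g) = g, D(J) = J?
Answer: 1395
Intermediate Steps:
(S(D(-3), -1)*(-15) + 18)*(4**2 + M(-32, -1)) = (-5*(-15) + 18)*(4**2 - 1) = (75 + 18)*(16 - 1) = 93*15 = 1395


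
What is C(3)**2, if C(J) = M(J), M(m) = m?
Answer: 9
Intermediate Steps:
C(J) = J
C(3)**2 = 3**2 = 9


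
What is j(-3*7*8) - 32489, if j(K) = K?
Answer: -32657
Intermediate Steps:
j(-3*7*8) - 32489 = -3*7*8 - 32489 = -21*8 - 32489 = -168 - 32489 = -32657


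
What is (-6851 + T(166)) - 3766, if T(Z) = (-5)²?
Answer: -10592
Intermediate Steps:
T(Z) = 25
(-6851 + T(166)) - 3766 = (-6851 + 25) - 3766 = -6826 - 3766 = -10592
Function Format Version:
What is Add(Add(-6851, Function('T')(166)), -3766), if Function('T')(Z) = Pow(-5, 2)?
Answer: -10592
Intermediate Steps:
Function('T')(Z) = 25
Add(Add(-6851, Function('T')(166)), -3766) = Add(Add(-6851, 25), -3766) = Add(-6826, -3766) = -10592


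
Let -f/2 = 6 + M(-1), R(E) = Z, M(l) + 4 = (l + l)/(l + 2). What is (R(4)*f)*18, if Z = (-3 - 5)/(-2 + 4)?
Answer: 0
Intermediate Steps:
Z = -4 (Z = -8/2 = -8*½ = -4)
M(l) = -4 + 2*l/(2 + l) (M(l) = -4 + (l + l)/(l + 2) = -4 + (2*l)/(2 + l) = -4 + 2*l/(2 + l))
R(E) = -4
f = 0 (f = -2*(6 + 2*(-4 - 1*(-1))/(2 - 1)) = -2*(6 + 2*(-4 + 1)/1) = -2*(6 + 2*1*(-3)) = -2*(6 - 6) = -2*0 = 0)
(R(4)*f)*18 = -4*0*18 = 0*18 = 0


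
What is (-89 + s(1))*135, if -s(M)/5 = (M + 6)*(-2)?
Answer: -2565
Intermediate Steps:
s(M) = 60 + 10*M (s(M) = -5*(M + 6)*(-2) = -5*(6 + M)*(-2) = -5*(-12 - 2*M) = 60 + 10*M)
(-89 + s(1))*135 = (-89 + (60 + 10*1))*135 = (-89 + (60 + 10))*135 = (-89 + 70)*135 = -19*135 = -2565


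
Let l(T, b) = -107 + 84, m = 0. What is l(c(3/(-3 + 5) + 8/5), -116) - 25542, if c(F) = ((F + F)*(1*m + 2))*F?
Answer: -25565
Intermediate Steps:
c(F) = 4*F² (c(F) = ((F + F)*(1*0 + 2))*F = ((2*F)*(0 + 2))*F = ((2*F)*2)*F = (4*F)*F = 4*F²)
l(T, b) = -23
l(c(3/(-3 + 5) + 8/5), -116) - 25542 = -23 - 25542 = -25565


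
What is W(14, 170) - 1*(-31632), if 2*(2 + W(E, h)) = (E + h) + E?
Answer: 31729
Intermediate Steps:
W(E, h) = -2 + E + h/2 (W(E, h) = -2 + ((E + h) + E)/2 = -2 + (h + 2*E)/2 = -2 + (E + h/2) = -2 + E + h/2)
W(14, 170) - 1*(-31632) = (-2 + 14 + (1/2)*170) - 1*(-31632) = (-2 + 14 + 85) + 31632 = 97 + 31632 = 31729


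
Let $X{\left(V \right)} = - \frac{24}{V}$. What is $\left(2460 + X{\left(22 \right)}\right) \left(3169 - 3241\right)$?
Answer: $- \frac{1947456}{11} \approx -1.7704 \cdot 10^{5}$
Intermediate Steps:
$\left(2460 + X{\left(22 \right)}\right) \left(3169 - 3241\right) = \left(2460 - \frac{24}{22}\right) \left(3169 - 3241\right) = \left(2460 - \frac{12}{11}\right) \left(-72\right) = \frac{27048}{11} \left(-72\right) = - \frac{1947456}{11}$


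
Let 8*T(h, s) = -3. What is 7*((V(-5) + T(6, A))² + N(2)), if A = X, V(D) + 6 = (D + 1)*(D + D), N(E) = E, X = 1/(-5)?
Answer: 507423/64 ≈ 7928.5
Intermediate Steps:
X = -⅕ ≈ -0.20000
V(D) = -6 + 2*D*(1 + D) (V(D) = -6 + (D + 1)*(D + D) = -6 + (1 + D)*(2*D) = -6 + 2*D*(1 + D))
A = -⅕ ≈ -0.20000
T(h, s) = -3/8 (T(h, s) = (⅛)*(-3) = -3/8)
7*((V(-5) + T(6, A))² + N(2)) = 7*(((-6 + 2*(-5) + 2*(-5)²) - 3/8)² + 2) = 7*(((-6 - 10 + 2*25) - 3/8)² + 2) = 7*(((-6 - 10 + 50) - 3/8)² + 2) = 7*((34 - 3/8)² + 2) = 7*((269/8)² + 2) = 7*(72361/64 + 2) = 7*(72489/64) = 507423/64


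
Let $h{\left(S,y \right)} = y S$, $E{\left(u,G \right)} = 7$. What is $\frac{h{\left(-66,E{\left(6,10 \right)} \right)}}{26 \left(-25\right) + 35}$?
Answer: $\frac{154}{205} \approx 0.75122$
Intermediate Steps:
$h{\left(S,y \right)} = S y$
$\frac{h{\left(-66,E{\left(6,10 \right)} \right)}}{26 \left(-25\right) + 35} = \frac{\left(-66\right) 7}{26 \left(-25\right) + 35} = - \frac{462}{-650 + 35} = - \frac{462}{-615} = \left(-462\right) \left(- \frac{1}{615}\right) = \frac{154}{205}$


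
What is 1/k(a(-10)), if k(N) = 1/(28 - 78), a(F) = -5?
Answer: -50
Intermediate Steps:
k(N) = -1/50 (k(N) = 1/(-50) = -1/50)
1/k(a(-10)) = 1/(-1/50) = -50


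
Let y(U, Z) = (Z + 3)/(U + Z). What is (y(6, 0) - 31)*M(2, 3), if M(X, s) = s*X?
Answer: -183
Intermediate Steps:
M(X, s) = X*s
y(U, Z) = (3 + Z)/(U + Z)
(y(6, 0) - 31)*M(2, 3) = ((3 + 0)/(6 + 0) - 31)*(2*3) = (3/6 - 31)*6 = ((1/6)*3 - 31)*6 = (1/2 - 31)*6 = -61/2*6 = -183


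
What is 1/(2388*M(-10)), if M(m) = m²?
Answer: 1/238800 ≈ 4.1876e-6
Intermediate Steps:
1/(2388*M(-10)) = 1/(2388*(-10)²) = 1/(2388*100) = 1/238800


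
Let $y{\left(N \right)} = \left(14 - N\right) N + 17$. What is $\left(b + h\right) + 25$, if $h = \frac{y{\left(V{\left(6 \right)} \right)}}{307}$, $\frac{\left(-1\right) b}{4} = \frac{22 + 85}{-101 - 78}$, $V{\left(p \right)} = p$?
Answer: $\frac{1516856}{54953} \approx 27.603$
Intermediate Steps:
$y{\left(N \right)} = 17 + N \left(14 - N\right)$ ($y{\left(N \right)} = N \left(14 - N\right) + 17 = 17 + N \left(14 - N\right)$)
$b = \frac{428}{179}$ ($b = - 4 \frac{22 + 85}{-101 - 78} = - 4 \frac{107}{-179} = - 4 \cdot 107 \left(- \frac{1}{179}\right) = \left(-4\right) \left(- \frac{107}{179}\right) = \frac{428}{179} \approx 2.3911$)
$h = \frac{65}{307}$ ($h = \frac{17 - 6^{2} + 14 \cdot 6}{307} = \left(17 - 36 + 84\right) \frac{1}{307} = 65 \cdot \frac{1}{307} = \frac{65}{307} \approx 0.21173$)
$\left(b + h\right) + 25 = \left(\frac{428}{179} + \frac{65}{307}\right) + 25 = \frac{143031}{54953} + 25 = \frac{1516856}{54953}$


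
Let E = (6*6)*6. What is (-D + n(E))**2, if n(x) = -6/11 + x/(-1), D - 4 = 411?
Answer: 48260809/121 ≈ 3.9885e+5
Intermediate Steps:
D = 415 (D = 4 + 411 = 415)
E = 216 (E = 36*6 = 216)
n(x) = -6/11 - x (n(x) = -6*1/11 + x*(-1) = -6/11 - x)
(-D + n(E))**2 = (-1*415 + (-6/11 - 1*216))**2 = (-415 + (-6/11 - 216))**2 = (-415 - 2382/11)**2 = (-6947/11)**2 = 48260809/121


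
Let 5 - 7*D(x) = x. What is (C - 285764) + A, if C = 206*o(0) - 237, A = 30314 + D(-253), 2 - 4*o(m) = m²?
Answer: -1788830/7 ≈ -2.5555e+5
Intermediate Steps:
o(m) = ½ - m²/4
D(x) = 5/7 - x/7
A = 212456/7 (A = 30314 + (5/7 - ⅐*(-253)) = 30314 + (5/7 + 253/7) = 30314 + 258/7 = 212456/7 ≈ 30351.)
C = -134 (C = 206*(½ - ¼*0²) - 237 = 206*(½ - ¼*0) - 237 = 206*(½ + 0) - 237 = 206*(½) - 237 = 103 - 237 = -134)
(C - 285764) + A = (-134 - 285764) + 212456/7 = -285898 + 212456/7 = -1788830/7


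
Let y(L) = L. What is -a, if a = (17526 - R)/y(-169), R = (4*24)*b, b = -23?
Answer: 1518/13 ≈ 116.77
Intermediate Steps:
R = -2208 (R = (4*24)*(-23) = 96*(-23) = -2208)
a = -1518/13 (a = (17526 - 1*(-2208))/(-169) = (17526 + 2208)*(-1/169) = 19734*(-1/169) = -1518/13 ≈ -116.77)
-a = -1*(-1518/13) = 1518/13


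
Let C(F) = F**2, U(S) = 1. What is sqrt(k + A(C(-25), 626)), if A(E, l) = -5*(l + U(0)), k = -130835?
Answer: I*sqrt(133970) ≈ 366.02*I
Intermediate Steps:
A(E, l) = -5 - 5*l (A(E, l) = -5*(l + 1) = -5*(1 + l) = -5 - 5*l)
sqrt(k + A(C(-25), 626)) = sqrt(-130835 + (-5 - 5*626)) = sqrt(-130835 + (-5 - 3130)) = sqrt(-130835 - 3135) = sqrt(-133970) = I*sqrt(133970)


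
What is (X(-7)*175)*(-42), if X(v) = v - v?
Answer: 0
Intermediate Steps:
X(v) = 0
(X(-7)*175)*(-42) = (0*175)*(-42) = 0*(-42) = 0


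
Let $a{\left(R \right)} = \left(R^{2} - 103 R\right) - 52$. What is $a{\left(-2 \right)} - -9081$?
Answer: $9239$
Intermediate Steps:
$a{\left(R \right)} = -52 + R^{2} - 103 R$
$a{\left(-2 \right)} - -9081 = \left(-52 + \left(-2\right)^{2} - -206\right) - -9081 = \left(-52 + 4 + 206\right) + 9081 = 158 + 9081 = 9239$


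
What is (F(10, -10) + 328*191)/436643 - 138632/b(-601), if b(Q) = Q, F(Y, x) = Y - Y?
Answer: 60570343824/262422443 ≈ 230.81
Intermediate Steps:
F(Y, x) = 0
(F(10, -10) + 328*191)/436643 - 138632/b(-601) = (0 + 328*191)/436643 - 138632/(-601) = (0 + 62648)*(1/436643) - 138632*(-1/601) = 62648*(1/436643) + 138632/601 = 62648/436643 + 138632/601 = 60570343824/262422443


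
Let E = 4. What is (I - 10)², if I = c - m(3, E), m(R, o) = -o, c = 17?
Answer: 121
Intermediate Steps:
I = 21 (I = 17 - (-1)*4 = 17 - 1*(-4) = 17 + 4 = 21)
(I - 10)² = (21 - 10)² = 11² = 121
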